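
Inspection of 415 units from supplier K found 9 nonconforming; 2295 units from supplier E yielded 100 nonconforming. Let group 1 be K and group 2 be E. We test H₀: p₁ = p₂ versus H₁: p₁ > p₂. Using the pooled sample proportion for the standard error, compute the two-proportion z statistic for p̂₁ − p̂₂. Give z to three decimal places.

p̂₁ = 9/415 ≈ 0.02169, p̂₂ = 100/2295 ≈ 0.04357.
Pooled p̂ = (9+100)/(415+2295) = 109/2710 = 0.04022.
SE = √(0.0386036 × 0.00284537) = 0.01048.
z = (0.02169 − 0.04357)/0.01048 = -0.02188/0.01048 = -2.088.

z = -2.088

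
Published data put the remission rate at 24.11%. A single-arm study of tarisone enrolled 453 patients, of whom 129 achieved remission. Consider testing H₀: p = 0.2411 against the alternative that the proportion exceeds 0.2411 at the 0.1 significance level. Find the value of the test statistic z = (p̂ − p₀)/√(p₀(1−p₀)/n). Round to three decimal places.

p̂ = 129/453 ≈ 0.28477.
SE = √(p₀(1−p₀)/n) = √(0.18297/453) = 0.02010.
z = (0.28477 − 0.2411)/0.02010 = 0.04367/0.02010 = 2.173.
p-value = P(Z > 2.173) ≈ 0.0149; since p < α = 0.1, reject H₀.

z = 2.173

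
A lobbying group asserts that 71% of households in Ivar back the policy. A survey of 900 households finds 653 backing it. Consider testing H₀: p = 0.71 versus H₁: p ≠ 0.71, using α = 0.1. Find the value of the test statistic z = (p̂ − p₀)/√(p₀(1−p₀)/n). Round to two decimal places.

p̂ = 653/900 = 0.7256.
Standard error under H₀: √(0.71×0.29/900) = 0.0151.
z = (0.7256 − 0.71)/0.0151 = 0.0156/0.0151 = 1.03.
p-value = 2·P(Z > 1.028) ≈ 0.3037. With α = 0.1, fail to reject H₀.

z = 1.03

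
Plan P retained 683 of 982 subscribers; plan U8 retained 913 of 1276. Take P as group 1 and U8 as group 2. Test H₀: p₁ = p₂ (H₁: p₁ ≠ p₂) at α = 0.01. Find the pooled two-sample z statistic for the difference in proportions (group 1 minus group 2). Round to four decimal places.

z = -1.0349

p̂₁ = 683/982 ≈ 0.695519, p̂₂ = 913/1276 ≈ 0.715517.
Pooled p̂ = (683+913)/(982+1276) = 1596/2258 = 0.706820.
SE = √(p̂(1−p̂)(1/n₁+1/n₂)) = √(0.706820·0.293180·0.00180203) = √(0.000373426) = 0.019324.
z = (0.695519 − 0.715517)/0.019324 = -0.019998/0.019324 = -1.0349.
p-value = 2·P(Z > 1.035) ≈ 0.3007; since p > α = 0.01, fail to reject H₀.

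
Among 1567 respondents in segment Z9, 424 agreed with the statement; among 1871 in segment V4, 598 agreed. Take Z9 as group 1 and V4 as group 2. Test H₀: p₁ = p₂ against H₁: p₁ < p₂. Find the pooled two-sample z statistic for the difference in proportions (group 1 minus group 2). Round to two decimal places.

z = -3.13

p̂₁ = 424/1567 = 0.27058, p̂₂ = 598/1871 = 0.31962.
Pooled p̂ = (424+598)/(1567+1871) = 1022/3438 = 0.29727.
SE = √(0.208899 × 0.00117264) = 0.01565.
z = (0.27058 − 0.31962)/0.01565 = -0.04904/0.01565 = -3.13.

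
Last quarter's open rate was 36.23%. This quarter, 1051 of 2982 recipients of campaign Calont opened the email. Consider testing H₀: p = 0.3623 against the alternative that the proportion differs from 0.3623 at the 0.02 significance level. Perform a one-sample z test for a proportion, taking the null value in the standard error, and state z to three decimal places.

p̂ = 1051/2982 ≈ 0.35245.
SE = √(p₀(1−p₀)/n) = √(0.23104/2982) = 0.00880.
z = (0.35245 − 0.3623)/0.00880 = -0.00985/0.00880 = -1.119.
p-value = 2·P(Z > 1.119) ≈ 0.2630, so at α = 0.02 we fail to reject H₀.

z = -1.119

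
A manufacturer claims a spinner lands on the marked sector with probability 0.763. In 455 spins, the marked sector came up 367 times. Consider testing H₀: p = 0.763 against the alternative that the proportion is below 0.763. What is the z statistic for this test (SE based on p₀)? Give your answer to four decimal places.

z = 2.1867

p̂ = 367/455 ≈ 0.8065934.
SE = √(p₀(1−p₀)/n) = √(0.18083/455) = 0.0199357.
z = (0.8065934 − 0.763)/0.0199357 = 0.0435934/0.0199357 = 2.1867.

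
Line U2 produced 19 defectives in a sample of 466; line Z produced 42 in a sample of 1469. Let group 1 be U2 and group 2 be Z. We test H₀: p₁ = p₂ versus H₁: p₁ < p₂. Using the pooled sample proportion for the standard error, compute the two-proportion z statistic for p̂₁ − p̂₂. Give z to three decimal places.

p̂₁ = 19/466 = 0.04077, p̂₂ = 42/1469 = 0.02859.
Pooled p̂ = (19+42)/(466+1469) = 61/1935 = 0.03152.
SE = √(0.0305308 × 0.00282666) = 0.00929.
z = (0.04077 − 0.02859)/0.00929 = 0.01218/0.00929 = 1.311.
p-value = P(Z < 1.311) ≈ 0.9051.

z = 1.311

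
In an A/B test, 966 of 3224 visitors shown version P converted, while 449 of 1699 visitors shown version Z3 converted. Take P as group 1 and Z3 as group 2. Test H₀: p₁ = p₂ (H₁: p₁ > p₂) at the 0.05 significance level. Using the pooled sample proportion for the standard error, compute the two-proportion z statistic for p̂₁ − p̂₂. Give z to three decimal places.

p̂₁ = 966/3224 ≈ 0.29963, p̂₂ = 449/1699 ≈ 0.26427.
Pooled p̂ = (966+449)/(3224+1699) = 1415/4923 = 0.28743.
SE = √(0.204812 × 0.000898755) = 0.01357.
z = (0.29963 − 0.26427)/0.01357 = 0.03536/0.01357 = 2.606.
p-value = P(Z > 2.606) ≈ 0.0046. With α = 0.05, reject H₀.

z = 2.606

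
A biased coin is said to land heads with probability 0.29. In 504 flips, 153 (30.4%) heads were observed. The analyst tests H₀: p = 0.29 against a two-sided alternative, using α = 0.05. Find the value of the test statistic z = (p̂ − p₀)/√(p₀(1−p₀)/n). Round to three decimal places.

p̂ = 153/504 = 0.30357.
SE = √(p₀(1−p₀)/n) = √(0.2059/504) = 0.02021.
z = (0.30357 − 0.29)/0.02021 = 0.01357/0.02021 = 0.671.
p-value = 2·P(Z > 0.671) ≈ 0.5019; since p > α = 0.05, fail to reject H₀.

z = 0.671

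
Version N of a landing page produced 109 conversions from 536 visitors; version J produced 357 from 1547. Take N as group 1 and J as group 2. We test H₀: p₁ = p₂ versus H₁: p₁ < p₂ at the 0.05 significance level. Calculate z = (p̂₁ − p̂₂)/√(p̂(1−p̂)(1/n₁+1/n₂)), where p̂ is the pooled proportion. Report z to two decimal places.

z = -1.31

p̂₁ = 109/536 = 0.2034, p̂₂ = 357/1547 = 0.2308.
Pooled p̂ = (109+357)/(536+1547) = 466/2083 = 0.2237.
SE = √(0.173667 × 0.00251208) = 0.0209.
z = (0.2034 − 0.2308)/0.0209 = -0.0274/0.0209 = -1.31.
p-value = P(Z < -1.312) ≈ 0.0947; since p > α = 0.05, fail to reject H₀.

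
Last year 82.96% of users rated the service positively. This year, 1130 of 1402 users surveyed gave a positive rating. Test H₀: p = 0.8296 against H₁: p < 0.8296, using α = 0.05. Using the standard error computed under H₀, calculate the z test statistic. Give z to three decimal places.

z = -2.351

p̂ = 1130/1402 ≈ 0.805991.
Standard error under H₀: √(0.8296×0.1704/1402) = 0.010041.
z = (0.805991 − 0.8296)/0.010041 = -0.023609/0.010041 = -2.351.
p-value = P(Z < -2.351) ≈ 0.0094, so at α = 0.05 we reject H₀.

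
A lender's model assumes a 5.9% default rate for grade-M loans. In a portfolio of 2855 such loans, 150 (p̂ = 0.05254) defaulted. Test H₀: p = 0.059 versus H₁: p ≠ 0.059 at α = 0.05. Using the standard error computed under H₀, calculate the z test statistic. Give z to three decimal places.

z = -1.465

p̂ = 150/2855 ≈ 0.05254.
Under H₀, SE = √(0.059·0.941/2855) = √(1.94462e-05) = 0.00441.
z = (0.05254 − 0.059)/0.00441 = -0.00646/0.00441 = -1.465.
Two-sided p-value ≈ 2·Φ(−1.465) = 0.1429. With α = 0.05, fail to reject H₀.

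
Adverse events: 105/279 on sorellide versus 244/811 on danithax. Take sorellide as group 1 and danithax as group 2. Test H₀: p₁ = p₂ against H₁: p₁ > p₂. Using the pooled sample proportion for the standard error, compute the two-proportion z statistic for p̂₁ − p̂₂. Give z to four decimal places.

z = 2.3310

p̂₁ = 105/279 ≈ 0.376344, p̂₂ = 244/811 ≈ 0.300863.
Pooled p̂ = (105+244)/(279+811) = 349/1090 = 0.320183.
SE = √(p̂(1−p̂)(1/n₁+1/n₂)) = √(0.320183·0.679817·0.00481728) = √(0.00104856) = 0.032381.
z = (0.376344 − 0.300863)/0.032381 = 0.075481/0.032381 = 2.3310.
p-value = P(Z > 2.331) ≈ 0.0099.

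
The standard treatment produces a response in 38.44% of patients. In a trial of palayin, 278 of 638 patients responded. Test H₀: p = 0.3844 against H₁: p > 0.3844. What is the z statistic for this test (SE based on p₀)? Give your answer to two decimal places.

z = 2.67

p̂ = 278/638 = 0.43574.
SE = √(p₀(1−p₀)/n) = √(0.23664/638) = 0.01926.
z = (0.43574 − 0.3844)/0.01926 = 0.05134/0.01926 = 2.67.
p-value = P(Z > 2.666) ≈ 0.0038.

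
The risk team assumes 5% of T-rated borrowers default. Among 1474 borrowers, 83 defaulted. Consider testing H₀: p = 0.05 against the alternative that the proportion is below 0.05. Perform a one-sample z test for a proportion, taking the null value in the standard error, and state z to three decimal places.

p̂ = 83/1474 = 0.05631.
SE = √(p₀(1−p₀)/n) = √(0.0475/1474) = 0.00568.
z = (0.05631 − 0.05)/0.00568 = 0.00631/0.00568 = 1.111.
p-value = P(Z < 1.111) ≈ 0.8668.

z = 1.111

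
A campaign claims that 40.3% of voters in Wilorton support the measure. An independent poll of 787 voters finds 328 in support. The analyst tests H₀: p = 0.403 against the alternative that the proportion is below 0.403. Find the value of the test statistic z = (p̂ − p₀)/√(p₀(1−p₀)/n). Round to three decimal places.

z = 0.788

p̂ = 328/787 = 0.41677.
SE = √(p₀(1−p₀)/n) = √(0.24059/787) = 0.01748.
z = (0.41677 − 0.403)/0.01748 = 0.01377/0.01748 = 0.788.
p-value = P(Z < 0.788) ≈ 0.7846.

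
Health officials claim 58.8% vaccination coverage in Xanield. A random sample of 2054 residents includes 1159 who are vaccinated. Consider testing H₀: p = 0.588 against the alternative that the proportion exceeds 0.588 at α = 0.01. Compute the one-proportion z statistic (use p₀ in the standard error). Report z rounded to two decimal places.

p̂ = 1159/2054 = 0.56426.
Under H₀, SE = √(0.588·0.412/2054) = √(0.000117944) = 0.01086.
z = (0.56426 − 0.588)/0.01086 = -0.02374/0.01086 = -2.19.
p-value = P(Z > -2.186) ≈ 0.9856. With α = 0.01, fail to reject H₀.

z = -2.19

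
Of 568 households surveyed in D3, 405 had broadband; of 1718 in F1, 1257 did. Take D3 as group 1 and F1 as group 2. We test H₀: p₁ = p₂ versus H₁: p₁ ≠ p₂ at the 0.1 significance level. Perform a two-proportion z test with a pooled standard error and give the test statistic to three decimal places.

p̂₁ = 405/568 ≈ 0.71303, p̂₂ = 1257/1718 ≈ 0.73166.
Pooled p̂ = (405+1257)/(568+1718) = 1662/2286 = 0.72703.
SE = √(p̂(1−p̂)(1/n₁+1/n₂)) = √(0.72703·0.27297·0.00234264) = √(0.000464909) = 0.02156.
z = (0.71303 − 0.73166)/0.02156 = -0.01863/0.02156 = -0.864.
Two-sided p-value ≈ 2·Φ(−0.864) = 0.3874. With α = 0.1, fail to reject H₀.

z = -0.864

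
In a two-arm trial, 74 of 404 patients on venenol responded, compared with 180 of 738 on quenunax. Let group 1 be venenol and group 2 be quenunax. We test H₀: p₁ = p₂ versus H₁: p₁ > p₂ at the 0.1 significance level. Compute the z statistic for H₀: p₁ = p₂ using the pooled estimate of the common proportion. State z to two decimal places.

z = -2.36

p̂₁ = 74/404 = 0.1832, p̂₂ = 180/738 = 0.2439.
Pooled p̂ = (74+180)/(404+738) = 254/1142 = 0.2224.
SE = √(0.172948 × 0.00383026) = 0.0257.
z = (0.1832 − 0.2439)/0.0257 = -0.0607/0.0257 = -2.36.
p-value = P(Z > -2.360) ≈ 0.9909. With α = 0.1, fail to reject H₀.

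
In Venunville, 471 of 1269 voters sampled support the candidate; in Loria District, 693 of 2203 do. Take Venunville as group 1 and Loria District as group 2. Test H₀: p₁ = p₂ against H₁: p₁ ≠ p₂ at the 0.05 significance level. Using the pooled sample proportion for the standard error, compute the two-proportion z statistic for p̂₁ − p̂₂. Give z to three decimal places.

p̂₁ = 471/1269 ≈ 0.37116, p̂₂ = 693/2203 ≈ 0.31457.
Pooled p̂ = (471+693)/(1269+2203) = 1164/3472 = 0.33525.
SE = √(0.222859 × 0.00124195) = 0.01664.
z = (0.37116 − 0.31457)/0.01664 = 0.05659/0.01664 = 3.401.
Two-sided p-value ≈ 2·Φ(−3.401) = 0.0007; since p < α = 0.05, reject H₀.

z = 3.401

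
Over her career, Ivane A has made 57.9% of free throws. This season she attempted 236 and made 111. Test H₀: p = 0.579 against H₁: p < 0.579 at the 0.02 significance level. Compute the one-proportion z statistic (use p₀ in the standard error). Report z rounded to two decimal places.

p̂ = 111/236 = 0.47034.
Standard error under H₀: √(0.579×0.421/236) = 0.03214.
z = (0.47034 − 0.579)/0.03214 = -0.10866/0.03214 = -3.38.
p-value = P(Z < -3.381) ≈ 0.0004; since p < α = 0.02, reject H₀.

z = -3.38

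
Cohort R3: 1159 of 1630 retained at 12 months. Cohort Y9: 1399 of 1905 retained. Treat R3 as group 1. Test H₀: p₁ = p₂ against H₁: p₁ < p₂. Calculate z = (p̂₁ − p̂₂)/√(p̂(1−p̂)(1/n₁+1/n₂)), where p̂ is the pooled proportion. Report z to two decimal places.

z = -1.55

p̂₁ = 1159/1630 = 0.7110, p̂₂ = 1399/1905 = 0.7344.
Pooled p̂ = (1159+1399)/(1630+1905) = 2558/3535 = 0.7236.
SE = √(0.199994 × 0.00113843) = 0.0151.
z = (0.7110 − 0.7344)/0.0151 = -0.0234/0.0151 = -1.55.
p-value = P(Z < -1.547) ≈ 0.0610.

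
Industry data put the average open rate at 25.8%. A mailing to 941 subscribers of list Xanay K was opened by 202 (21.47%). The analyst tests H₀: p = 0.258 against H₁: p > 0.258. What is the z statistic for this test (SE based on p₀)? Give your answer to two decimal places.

z = -3.04

p̂ = 202/941 = 0.21467.
Under H₀, SE = √(0.258·0.742/941) = √(0.000203439) = 0.01426.
z = (0.21467 − 0.258)/0.01426 = -0.04333/0.01426 = -3.04.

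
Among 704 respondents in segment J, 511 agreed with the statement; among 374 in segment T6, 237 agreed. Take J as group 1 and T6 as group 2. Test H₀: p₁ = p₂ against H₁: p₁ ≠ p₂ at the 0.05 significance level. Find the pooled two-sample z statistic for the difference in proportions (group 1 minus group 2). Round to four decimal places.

p̂₁ = 511/704 ≈ 0.725852, p̂₂ = 237/374 ≈ 0.633690.
Pooled p̂ = (511+237)/(704+374) = 748/1078 = 0.693878.
SE = √(p̂(1−p̂)(1/n₁+1/n₂)) = √(0.693878·0.306122·0.00409425) = √(0.000869666) = 0.029490.
z = (0.725852 − 0.633690)/0.029490 = 0.092162/0.029490 = 3.1252.
p-value = 2·P(Z > 3.125) ≈ 0.0018, so at α = 0.05 we reject H₀.

z = 3.1252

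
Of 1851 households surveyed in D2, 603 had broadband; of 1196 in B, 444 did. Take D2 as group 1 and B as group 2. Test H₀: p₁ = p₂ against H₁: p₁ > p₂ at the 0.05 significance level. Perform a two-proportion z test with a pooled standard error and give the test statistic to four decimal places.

p̂₁ = 603/1851 ≈ 0.325770, p̂₂ = 444/1196 ≈ 0.371237.
Pooled p̂ = (603+444)/(1851+1196) = 1047/3047 = 0.343617.
SE = √(0.225544 × 0.00137637) = 0.017619.
z = (0.325770 − 0.371237)/0.017619 = -0.045467/0.017619 = -2.5806.
p-value = P(Z > -2.581) ≈ 0.9951. With α = 0.05, fail to reject H₀.

z = -2.5806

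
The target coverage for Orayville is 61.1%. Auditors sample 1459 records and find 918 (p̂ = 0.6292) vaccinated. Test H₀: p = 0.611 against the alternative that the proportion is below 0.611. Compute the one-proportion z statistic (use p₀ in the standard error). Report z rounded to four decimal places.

z = 1.4258

p̂ = 918/1459 ≈ 0.629198.
SE = √(p₀(1−p₀)/n) = √(0.23768/1459) = 0.012763.
z = (0.629198 − 0.611)/0.012763 = 0.018198/0.012763 = 1.4258.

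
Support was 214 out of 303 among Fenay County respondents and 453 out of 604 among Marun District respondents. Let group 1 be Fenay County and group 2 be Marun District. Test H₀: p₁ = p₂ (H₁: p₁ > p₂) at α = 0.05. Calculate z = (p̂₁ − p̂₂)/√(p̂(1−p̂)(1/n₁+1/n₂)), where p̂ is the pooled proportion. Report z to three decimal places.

z = -1.408

p̂₁ = 214/303 ≈ 0.70627, p̂₂ = 453/604 ≈ 0.75000.
Pooled p̂ = (214+453)/(303+604) = 667/907 = 0.73539.
SE = √(p̂(1−p̂)(1/n₁+1/n₂)) = √(0.73539·0.26461·0.00495596) = √(0.000964384) = 0.03105.
z = (0.70627 − 0.75000)/0.03105 = -0.04373/0.03105 = -1.408.
p-value = P(Z > -1.408) ≈ 0.9205; since p > α = 0.05, fail to reject H₀.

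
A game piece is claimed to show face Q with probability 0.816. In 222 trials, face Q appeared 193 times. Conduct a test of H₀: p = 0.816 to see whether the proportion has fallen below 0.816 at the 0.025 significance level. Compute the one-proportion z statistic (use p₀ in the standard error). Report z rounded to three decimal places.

p̂ = 193/222 = 0.86937.
SE = √(p₀(1−p₀)/n) = √(0.15014/222) = 0.02601.
z = (0.86937 − 0.816)/0.02601 = 0.05337/0.02601 = 2.052.
p-value = P(Z < 2.052) ≈ 0.9799; since p > α = 0.025, fail to reject H₀.

z = 2.052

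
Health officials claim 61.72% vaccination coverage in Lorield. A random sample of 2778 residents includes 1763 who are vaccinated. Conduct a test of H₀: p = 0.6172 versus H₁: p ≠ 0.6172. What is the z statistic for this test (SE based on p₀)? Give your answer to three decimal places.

p̂ = 1763/2778 = 0.63463.
Standard error under H₀: √(0.6172×0.3828/2778) = 0.00922.
z = (0.63463 − 0.6172)/0.00922 = 0.01743/0.00922 = 1.890.
p-value = 2·P(Z > 1.890) ≈ 0.0588.

z = 1.890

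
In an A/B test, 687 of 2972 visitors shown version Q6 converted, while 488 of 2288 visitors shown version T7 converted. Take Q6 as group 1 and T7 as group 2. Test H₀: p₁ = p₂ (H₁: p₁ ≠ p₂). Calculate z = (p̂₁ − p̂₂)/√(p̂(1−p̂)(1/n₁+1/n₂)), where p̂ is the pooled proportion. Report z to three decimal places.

z = 1.543

p̂₁ = 687/2972 = 0.23116, p̂₂ = 488/2288 = 0.21329.
Pooled p̂ = (687+488)/(2972+2288) = 1175/5260 = 0.22338.
SE = √(0.173484 × 0.000773537) = 0.01158.
z = (0.23116 − 0.21329)/0.01158 = 0.01787/0.01158 = 1.543.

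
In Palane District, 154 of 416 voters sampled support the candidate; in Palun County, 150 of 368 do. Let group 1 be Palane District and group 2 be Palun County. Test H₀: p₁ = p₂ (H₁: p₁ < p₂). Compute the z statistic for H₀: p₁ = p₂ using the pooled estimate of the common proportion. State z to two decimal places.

p̂₁ = 154/416 ≈ 0.3702, p̂₂ = 150/368 ≈ 0.4076.
Pooled p̂ = (154+150)/(416+368) = 304/784 = 0.3878.
SE = √(p̂(1−p̂)(1/n₁+1/n₂)) = √(0.3878·0.6122·0.00512124) = √(0.00121579) = 0.0349.
z = (0.3702 − 0.4076)/0.0349 = -0.0374/0.0349 = -1.07.
p-value = P(Z < -1.073) ≈ 0.1416.

z = -1.07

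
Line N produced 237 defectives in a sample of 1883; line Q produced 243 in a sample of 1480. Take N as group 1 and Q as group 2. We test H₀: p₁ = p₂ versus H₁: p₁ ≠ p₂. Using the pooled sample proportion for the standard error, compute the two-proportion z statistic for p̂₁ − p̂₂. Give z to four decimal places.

p̂₁ = 237/1883 = 0.125863, p̂₂ = 243/1480 = 0.164189.
Pooled p̂ = (237+243)/(1883+1480) = 480/3363 = 0.142730.
SE = √(0.122358 × 0.00120674) = 0.012151.
z = (0.125863 − 0.164189)/0.012151 = -0.038326/0.012151 = -3.1541.
Two-sided p-value ≈ 2·Φ(−3.154) = 0.0016.

z = -3.1541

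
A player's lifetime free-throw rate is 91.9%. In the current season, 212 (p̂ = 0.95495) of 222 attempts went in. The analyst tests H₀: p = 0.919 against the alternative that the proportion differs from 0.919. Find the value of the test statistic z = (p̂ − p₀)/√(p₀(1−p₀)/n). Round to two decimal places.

p̂ = 212/222 ≈ 0.95495.
SE = √(p₀(1−p₀)/n) = √(0.074439/222) = 0.01831.
z = (0.95495 − 0.919)/0.01831 = 0.03595/0.01831 = 1.96.
p-value = 2·P(Z > 1.964) ≈ 0.0496.

z = 1.96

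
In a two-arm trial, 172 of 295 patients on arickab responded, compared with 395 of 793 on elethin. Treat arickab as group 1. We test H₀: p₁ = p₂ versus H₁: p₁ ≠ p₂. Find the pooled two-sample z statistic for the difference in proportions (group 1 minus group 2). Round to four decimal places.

p̂₁ = 172/295 = 0.583051, p̂₂ = 395/793 = 0.498108.
Pooled p̂ = (172+395)/(295+793) = 567/1088 = 0.521140.
SE = √(p̂(1−p̂)(1/n₁+1/n₂)) = √(0.521140·0.478860·0.00465086) = √(0.00116064) = 0.034068.
z = (0.583051 − 0.498108)/0.034068 = 0.084943/0.034068 = 2.4933.

z = 2.4933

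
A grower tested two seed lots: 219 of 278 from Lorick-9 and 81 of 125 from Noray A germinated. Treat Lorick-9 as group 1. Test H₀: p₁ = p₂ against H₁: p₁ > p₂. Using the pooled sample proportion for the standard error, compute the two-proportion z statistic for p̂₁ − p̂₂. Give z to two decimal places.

z = 2.98

p̂₁ = 219/278 ≈ 0.78777, p̂₂ = 81/125 ≈ 0.64800.
Pooled p̂ = (219+81)/(278+125) = 300/403 = 0.74442.
SE = √(p̂(1−p̂)(1/n₁+1/n₂)) = √(0.74442·0.25558·0.0115971) = √(0.00220647) = 0.04697.
z = (0.78777 − 0.64800)/0.04697 = 0.13977/0.04697 = 2.98.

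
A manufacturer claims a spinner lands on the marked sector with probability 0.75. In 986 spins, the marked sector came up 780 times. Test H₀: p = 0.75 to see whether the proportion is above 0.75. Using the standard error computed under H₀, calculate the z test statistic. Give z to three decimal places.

z = 2.979

p̂ = 780/986 ≈ 0.79108.
Standard error under H₀: √(0.75×0.25/986) = 0.01379.
z = (0.79108 − 0.75)/0.01379 = 0.04108/0.01379 = 2.979.
p-value = P(Z > 2.979) ≈ 0.0014.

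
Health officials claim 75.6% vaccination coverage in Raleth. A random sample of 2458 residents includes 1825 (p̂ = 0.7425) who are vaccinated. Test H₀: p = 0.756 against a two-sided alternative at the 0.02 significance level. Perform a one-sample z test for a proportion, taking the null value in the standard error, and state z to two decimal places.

p̂ = 1825/2458 = 0.74247.
SE = √(p₀(1−p₀)/n) = √(0.18446/2458) = 0.00866.
z = (0.74247 − 0.756)/0.00866 = -0.01353/0.00866 = -1.56.
p-value = 2·P(Z > 1.561) ≈ 0.1184, so at α = 0.02 we fail to reject H₀.

z = -1.56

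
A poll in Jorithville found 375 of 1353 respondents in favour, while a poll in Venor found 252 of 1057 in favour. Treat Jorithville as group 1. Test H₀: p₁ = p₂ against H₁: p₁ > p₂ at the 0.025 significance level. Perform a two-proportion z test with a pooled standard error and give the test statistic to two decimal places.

p̂₁ = 375/1353 ≈ 0.27716, p̂₂ = 252/1057 ≈ 0.23841.
Pooled p̂ = (375+252)/(1353+1057) = 627/2410 = 0.26017.
SE = √(p̂(1−p̂)(1/n₁+1/n₂)) = √(0.26017·0.73983·0.00168517) = √(0.000324361) = 0.01801.
z = (0.27716 − 0.23841)/0.01801 = 0.03875/0.01801 = 2.15.
p-value = P(Z > 2.152) ≈ 0.0157; since p < α = 0.025, reject H₀.

z = 2.15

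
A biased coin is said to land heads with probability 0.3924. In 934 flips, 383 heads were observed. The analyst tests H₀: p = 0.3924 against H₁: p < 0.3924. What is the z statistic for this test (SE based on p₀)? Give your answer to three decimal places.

z = 1.106

p̂ = 383/934 ≈ 0.410064.
Standard error under H₀: √(0.3924×0.6076/934) = 0.015977.
z = (0.410064 − 0.3924)/0.015977 = 0.017664/0.015977 = 1.106.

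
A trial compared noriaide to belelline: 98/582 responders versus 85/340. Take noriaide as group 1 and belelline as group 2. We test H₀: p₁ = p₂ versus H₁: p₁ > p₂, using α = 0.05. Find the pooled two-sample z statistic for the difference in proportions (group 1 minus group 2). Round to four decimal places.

z = -2.9977

p̂₁ = 98/582 = 0.168385, p̂₂ = 85/340 = 0.250000.
Pooled p̂ = (98+85)/(582+340) = 183/922 = 0.198482.
SE = √(0.159087 × 0.00465939) = 0.027226.
z = (0.168385 − 0.250000)/0.027226 = -0.081615/0.027226 = -2.9977.
p-value = P(Z > -2.998) ≈ 0.9986, so at α = 0.05 we fail to reject H₀.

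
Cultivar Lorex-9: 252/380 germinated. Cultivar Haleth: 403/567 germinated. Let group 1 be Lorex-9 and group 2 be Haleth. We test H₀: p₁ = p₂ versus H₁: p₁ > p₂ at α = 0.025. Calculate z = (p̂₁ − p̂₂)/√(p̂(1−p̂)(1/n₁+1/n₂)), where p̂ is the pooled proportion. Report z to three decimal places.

z = -1.555

p̂₁ = 252/380 = 0.66316, p̂₂ = 403/567 = 0.71076.
Pooled p̂ = (252+403)/(380+567) = 655/947 = 0.69166.
SE = √(0.213267 × 0.00439525) = 0.03062.
z = (0.66316 − 0.71076)/0.03062 = -0.04760/0.03062 = -1.555.
p-value = P(Z > -1.555) ≈ 0.9400. With α = 0.025, fail to reject H₀.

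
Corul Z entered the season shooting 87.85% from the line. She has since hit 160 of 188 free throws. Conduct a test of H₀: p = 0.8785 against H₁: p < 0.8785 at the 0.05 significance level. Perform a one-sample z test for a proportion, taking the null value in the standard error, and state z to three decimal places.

z = -1.151

p̂ = 160/188 ≈ 0.85106.
Standard error under H₀: √(0.8785×0.1215/188) = 0.02383.
z = (0.85106 − 0.8785)/0.02383 = -0.02744/0.02383 = -1.151.
p-value = P(Z < -1.151) ≈ 0.1248; since p > α = 0.05, fail to reject H₀.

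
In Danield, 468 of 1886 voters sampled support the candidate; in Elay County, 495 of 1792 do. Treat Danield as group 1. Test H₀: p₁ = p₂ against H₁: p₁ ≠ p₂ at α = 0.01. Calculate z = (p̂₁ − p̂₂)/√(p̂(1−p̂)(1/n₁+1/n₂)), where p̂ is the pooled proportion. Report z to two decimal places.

p̂₁ = 468/1886 = 0.2481, p̂₂ = 495/1792 = 0.2762.
Pooled p̂ = (468+495)/(1886+1792) = 963/3678 = 0.2618.
SE = √(0.193274 × 0.00108826) = 0.0145.
z = (0.2481 − 0.2762)/0.0145 = -0.0281/0.0145 = -1.94.
p-value = 2·P(Z > 1.936) ≈ 0.0528, so at α = 0.01 we fail to reject H₀.

z = -1.94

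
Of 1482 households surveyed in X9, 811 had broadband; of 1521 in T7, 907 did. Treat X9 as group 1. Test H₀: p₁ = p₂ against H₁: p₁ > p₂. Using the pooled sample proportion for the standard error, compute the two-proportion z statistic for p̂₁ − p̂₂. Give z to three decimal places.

z = -2.718

p̂₁ = 811/1482 ≈ 0.54723, p̂₂ = 907/1521 ≈ 0.59632.
Pooled p̂ = (811+907)/(1482+1521) = 1718/3003 = 0.57209.
SE = √(0.244802 × 0.00133223) = 0.01806.
z = (0.54723 − 0.59632)/0.01806 = -0.04909/0.01806 = -2.718.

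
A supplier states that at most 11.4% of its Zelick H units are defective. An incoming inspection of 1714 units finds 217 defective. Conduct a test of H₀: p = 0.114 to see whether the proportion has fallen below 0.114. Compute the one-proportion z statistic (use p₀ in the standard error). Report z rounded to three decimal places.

z = 1.642

p̂ = 217/1714 = 0.126604.
Standard error under H₀: √(0.114×0.886/1714) = 0.007677.
z = (0.126604 − 0.114)/0.007677 = 0.012604/0.007677 = 1.642.
p-value = P(Z < 1.642) ≈ 0.9497.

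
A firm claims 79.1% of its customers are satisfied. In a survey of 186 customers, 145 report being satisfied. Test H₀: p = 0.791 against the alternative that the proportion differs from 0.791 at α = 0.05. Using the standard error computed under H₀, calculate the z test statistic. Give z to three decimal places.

z = -0.383

p̂ = 145/186 = 0.77957.
SE = √(p₀(1−p₀)/n) = √(0.16532/186) = 0.02981.
z = (0.77957 − 0.791)/0.02981 = -0.01143/0.02981 = -0.383.
Two-sided p-value ≈ 2·Φ(−0.383) = 0.7014. With α = 0.05, fail to reject H₀.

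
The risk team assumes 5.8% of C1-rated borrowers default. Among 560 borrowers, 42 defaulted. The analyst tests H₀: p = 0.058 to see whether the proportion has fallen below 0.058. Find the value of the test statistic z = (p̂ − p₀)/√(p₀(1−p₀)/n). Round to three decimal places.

z = 1.721

p̂ = 42/560 ≈ 0.07500.
SE = √(p₀(1−p₀)/n) = √(0.054636/560) = 0.00988.
z = (0.07500 − 0.058)/0.00988 = 0.01700/0.00988 = 1.721.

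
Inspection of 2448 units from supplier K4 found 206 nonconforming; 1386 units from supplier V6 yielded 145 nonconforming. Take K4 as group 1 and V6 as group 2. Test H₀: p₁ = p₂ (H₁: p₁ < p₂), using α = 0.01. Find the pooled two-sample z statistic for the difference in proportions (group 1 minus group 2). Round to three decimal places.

z = -2.111

p̂₁ = 206/2448 = 0.084150, p̂₂ = 145/1386 = 0.104618.
Pooled p̂ = (206+145)/(2448+1386) = 351/3834 = 0.091549.
SE = √(p̂(1−p̂)(1/n₁+1/n₂)) = √(0.091549·0.908451·0.00113) = √(9.39797e-05) = 0.009694.
z = (0.084150 − 0.104618)/0.009694 = -0.020468/0.009694 = -2.111.
p-value = P(Z < -2.111) ≈ 0.0174, so at α = 0.01 we fail to reject H₀.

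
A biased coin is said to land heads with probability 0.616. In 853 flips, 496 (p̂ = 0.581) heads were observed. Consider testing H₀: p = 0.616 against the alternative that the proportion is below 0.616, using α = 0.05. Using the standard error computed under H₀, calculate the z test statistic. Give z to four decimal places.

p̂ = 496/853 ≈ 0.581477.
Under H₀, SE = √(0.616·0.384/853) = √(0.000277308) = 0.016653.
z = (0.581477 − 0.616)/0.016653 = -0.034523/0.016653 = -2.0731.
p-value = P(Z < -2.073) ≈ 0.0191. With α = 0.05, reject H₀.

z = -2.0731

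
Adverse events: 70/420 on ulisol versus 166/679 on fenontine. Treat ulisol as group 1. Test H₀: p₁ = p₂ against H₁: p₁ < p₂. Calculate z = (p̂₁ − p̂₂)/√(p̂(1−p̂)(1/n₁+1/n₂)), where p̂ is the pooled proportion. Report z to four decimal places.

z = -3.0524

p̂₁ = 70/420 ≈ 0.1666667, p̂₂ = 166/679 ≈ 0.2444772.
Pooled p̂ = (70+166)/(420+679) = 236/1099 = 0.2147407.
SE = √(0.168627 × 0.00385371) = 0.0254919.
z = (0.1666667 − 0.2444772)/0.0254919 = -0.0778105/0.0254919 = -3.0524.
p-value = P(Z < -3.052) ≈ 0.0011.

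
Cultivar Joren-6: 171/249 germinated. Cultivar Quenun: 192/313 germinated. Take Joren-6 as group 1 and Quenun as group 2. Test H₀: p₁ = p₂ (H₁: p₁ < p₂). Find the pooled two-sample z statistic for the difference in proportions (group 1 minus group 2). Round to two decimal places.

z = 1.81

p̂₁ = 171/249 ≈ 0.6867, p̂₂ = 192/313 ≈ 0.6134.
Pooled p̂ = (171+192)/(249+313) = 363/562 = 0.6459.
SE = √(0.228711 × 0.00721095) = 0.0406.
z = (0.6867 − 0.6134)/0.0406 = 0.0733/0.0406 = 1.81.
p-value = P(Z < 1.806) ≈ 0.9645.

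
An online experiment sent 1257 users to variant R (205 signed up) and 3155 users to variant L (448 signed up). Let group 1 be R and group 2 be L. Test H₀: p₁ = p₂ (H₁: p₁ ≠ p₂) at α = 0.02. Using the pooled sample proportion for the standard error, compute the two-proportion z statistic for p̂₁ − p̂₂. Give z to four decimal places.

p̂₁ = 205/1257 = 0.163087, p̂₂ = 448/3155 = 0.141997.
Pooled p̂ = (205+448)/(1257+3155) = 653/4412 = 0.148005.
SE = √(0.1261 × 0.0011125) = 0.011844.
z = (0.163087 − 0.141997)/0.011844 = 0.021090/0.011844 = 1.7806.
p-value = 2·P(Z > 1.781) ≈ 0.0750; since p > α = 0.02, fail to reject H₀.

z = 1.7806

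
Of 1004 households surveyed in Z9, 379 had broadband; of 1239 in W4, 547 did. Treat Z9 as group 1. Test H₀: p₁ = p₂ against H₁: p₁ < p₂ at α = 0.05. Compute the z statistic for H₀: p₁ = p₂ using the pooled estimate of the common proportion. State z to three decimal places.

z = -3.061

p̂₁ = 379/1004 = 0.37749, p̂₂ = 547/1239 = 0.44149.
Pooled p̂ = (379+547)/(1004+1239) = 926/2243 = 0.41284.
SE = √(p̂(1−p̂)(1/n₁+1/n₂)) = √(0.41284·0.58716·0.00180312) = √(0.000437082) = 0.02091.
z = (0.37749 − 0.44149)/0.02091 = -0.06400/0.02091 = -3.061.
p-value = P(Z < -3.061) ≈ 0.0011. With α = 0.05, reject H₀.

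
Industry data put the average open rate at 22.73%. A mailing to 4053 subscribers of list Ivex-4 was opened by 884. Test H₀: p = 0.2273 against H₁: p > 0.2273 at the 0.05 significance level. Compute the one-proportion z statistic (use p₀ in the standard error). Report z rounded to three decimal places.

p̂ = 884/4053 ≈ 0.218110.
Under H₀, SE = √(0.2273·0.7727/4053) = √(4.33345e-05) = 0.006583.
z = (0.218110 − 0.2273)/0.006583 = -0.009190/0.006583 = -1.396.
p-value = P(Z > -1.396) ≈ 0.9186; since p > α = 0.05, fail to reject H₀.

z = -1.396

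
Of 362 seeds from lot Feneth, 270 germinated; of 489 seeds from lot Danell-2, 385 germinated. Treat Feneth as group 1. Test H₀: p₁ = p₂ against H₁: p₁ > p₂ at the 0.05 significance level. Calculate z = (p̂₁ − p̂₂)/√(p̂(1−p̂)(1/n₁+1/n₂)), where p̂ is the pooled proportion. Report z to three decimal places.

p̂₁ = 270/362 ≈ 0.74586, p̂₂ = 385/489 ≈ 0.78732.
Pooled p̂ = (270+385)/(362+489) = 655/851 = 0.76968.
SE = √(p̂(1−p̂)(1/n₁+1/n₂)) = √(0.76968·0.23032·0.00480742) = √(0.000852217) = 0.02919.
z = (0.74586 − 0.78732)/0.02919 = -0.04146/0.02919 = -1.420.
p-value = P(Z > -1.420) ≈ 0.9223, so at α = 0.05 we fail to reject H₀.

z = -1.420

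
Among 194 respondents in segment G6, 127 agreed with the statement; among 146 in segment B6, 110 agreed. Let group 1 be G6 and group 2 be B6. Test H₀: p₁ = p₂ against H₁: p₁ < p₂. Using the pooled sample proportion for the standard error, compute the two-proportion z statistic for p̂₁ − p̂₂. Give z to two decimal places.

p̂₁ = 127/194 = 0.6546, p̂₂ = 110/146 = 0.7534.
Pooled p̂ = (127+110)/(194+146) = 237/340 = 0.6971.
SE = √(0.211168 × 0.012004) = 0.0503.
z = (0.6546 − 0.7534)/0.0503 = -0.0988/0.0503 = -1.96.
p-value = P(Z < -1.962) ≈ 0.0249.

z = -1.96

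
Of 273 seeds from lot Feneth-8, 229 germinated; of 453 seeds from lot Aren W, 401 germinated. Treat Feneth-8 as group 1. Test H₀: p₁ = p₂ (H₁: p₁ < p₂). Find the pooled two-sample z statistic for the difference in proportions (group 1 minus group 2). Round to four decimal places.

p̂₁ = 229/273 = 0.838828, p̂₂ = 401/453 = 0.885210.
Pooled p̂ = (229+401)/(273+453) = 630/726 = 0.867769.
SE = √(p̂(1−p̂)(1/n₁+1/n₂)) = √(0.867769·0.132231·0.00587051) = √(0.000673619) = 0.025954.
z = (0.838828 − 0.885210)/0.025954 = -0.046382/0.025954 = -1.7871.

z = -1.7871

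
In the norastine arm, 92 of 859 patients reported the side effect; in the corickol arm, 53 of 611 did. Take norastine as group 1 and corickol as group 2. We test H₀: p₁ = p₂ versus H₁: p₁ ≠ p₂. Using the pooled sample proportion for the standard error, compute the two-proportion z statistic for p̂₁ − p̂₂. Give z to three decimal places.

p̂₁ = 92/859 ≈ 0.10710, p̂₂ = 53/611 ≈ 0.08674.
Pooled p̂ = (92+53)/(859+611) = 145/1470 = 0.09864.
SE = √(0.0889097 × 0.00280081) = 0.01578.
z = (0.10710 − 0.08674)/0.01578 = 0.02036/0.01578 = 1.290.

z = 1.290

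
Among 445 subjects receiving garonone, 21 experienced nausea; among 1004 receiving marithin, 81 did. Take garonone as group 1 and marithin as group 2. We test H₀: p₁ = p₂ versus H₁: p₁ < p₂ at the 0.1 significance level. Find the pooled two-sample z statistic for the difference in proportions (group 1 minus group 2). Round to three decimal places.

p̂₁ = 21/445 = 0.04719, p̂₂ = 81/1004 = 0.08068.
Pooled p̂ = (21+81)/(445+1004) = 102/1449 = 0.07039.
SE = √(0.0654381 × 0.00324321) = 0.01457.
z = (0.04719 − 0.08068)/0.01457 = -0.03349/0.01457 = -2.299.
p-value = P(Z < -2.299) ≈ 0.0108, so at α = 0.1 we reject H₀.

z = -2.299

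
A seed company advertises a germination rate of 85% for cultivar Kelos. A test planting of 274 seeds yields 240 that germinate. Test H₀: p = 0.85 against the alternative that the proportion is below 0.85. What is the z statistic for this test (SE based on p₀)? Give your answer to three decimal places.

z = 1.201

p̂ = 240/274 = 0.87591.
SE = √(p₀(1−p₀)/n) = √(0.1275/274) = 0.02157.
z = (0.87591 − 0.85)/0.02157 = 0.02591/0.02157 = 1.201.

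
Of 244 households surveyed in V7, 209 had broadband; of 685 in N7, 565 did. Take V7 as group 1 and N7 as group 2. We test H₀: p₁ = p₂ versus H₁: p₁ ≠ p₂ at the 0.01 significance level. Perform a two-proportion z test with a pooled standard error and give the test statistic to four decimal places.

p̂₁ = 209/244 = 0.856557, p̂₂ = 565/685 = 0.824818.
Pooled p̂ = (209+565)/(244+685) = 774/929 = 0.833154.
SE = √(0.139008 × 0.00555821) = 0.027796.
z = (0.856557 − 0.824818)/0.027796 = 0.031739/0.027796 = 1.1419.
Two-sided p-value ≈ 2·Φ(−1.142) = 0.2535; since p > α = 0.01, fail to reject H₀.

z = 1.1419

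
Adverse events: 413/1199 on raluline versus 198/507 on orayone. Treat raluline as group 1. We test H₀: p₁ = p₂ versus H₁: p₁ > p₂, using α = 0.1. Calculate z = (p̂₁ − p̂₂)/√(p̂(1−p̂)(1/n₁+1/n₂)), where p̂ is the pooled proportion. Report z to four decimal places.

p̂₁ = 413/1199 = 0.344454, p̂₂ = 198/507 = 0.390533.
Pooled p̂ = (413+198)/(1199+507) = 611/1706 = 0.358148.
SE = √(p̂(1−p̂)(1/n₁+1/n₂)) = √(0.358148·0.641852·0.00280641) = √(0.000645133) = 0.025399.
z = (0.344454 − 0.390533)/0.025399 = -0.046079/0.025399 = -1.8142.
p-value = P(Z > -1.814) ≈ 0.9652, so at α = 0.1 we fail to reject H₀.

z = -1.8142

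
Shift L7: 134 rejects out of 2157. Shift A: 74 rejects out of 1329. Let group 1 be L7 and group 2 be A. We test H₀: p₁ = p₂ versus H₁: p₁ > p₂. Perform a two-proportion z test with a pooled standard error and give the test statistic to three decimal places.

z = 0.780

p̂₁ = 134/2157 ≈ 0.06212, p̂₂ = 74/1329 ≈ 0.05568.
Pooled p̂ = (134+74)/(2157+1329) = 208/3486 = 0.05967.
SE = √(0.0561071 × 0.00121605) = 0.00826.
z = (0.06212 − 0.05568)/0.00826 = 0.00644/0.00826 = 0.780.
p-value = P(Z > 0.780) ≈ 0.2177.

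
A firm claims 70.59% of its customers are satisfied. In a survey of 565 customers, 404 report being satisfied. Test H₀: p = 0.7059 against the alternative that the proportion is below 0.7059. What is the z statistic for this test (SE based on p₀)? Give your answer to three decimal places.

p̂ = 404/565 ≈ 0.71504.
SE = √(p₀(1−p₀)/n) = √(0.20761/565) = 0.01917.
z = (0.71504 − 0.7059)/0.01917 = 0.00914/0.01917 = 0.477.

z = 0.477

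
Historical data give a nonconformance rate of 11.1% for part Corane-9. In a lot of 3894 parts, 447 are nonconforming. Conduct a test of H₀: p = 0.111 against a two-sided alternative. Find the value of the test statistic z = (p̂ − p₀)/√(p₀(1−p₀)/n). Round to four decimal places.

p̂ = 447/3894 = 0.114792.
SE = √(p₀(1−p₀)/n) = √(0.098679/3894) = 0.005034.
z = (0.114792 − 0.111)/0.005034 = 0.003792/0.005034 = 0.7533.
p-value = 2·P(Z > 0.753) ≈ 0.4513.

z = 0.7533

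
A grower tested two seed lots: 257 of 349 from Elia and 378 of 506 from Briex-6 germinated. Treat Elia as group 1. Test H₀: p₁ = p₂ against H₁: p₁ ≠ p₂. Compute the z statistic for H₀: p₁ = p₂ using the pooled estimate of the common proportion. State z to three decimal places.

p̂₁ = 257/349 ≈ 0.73639, p̂₂ = 378/506 ≈ 0.74704.
Pooled p̂ = (257+378)/(349+506) = 635/855 = 0.74269.
SE = √(p̂(1−p̂)(1/n₁+1/n₂)) = √(0.74269·0.25731·0.00484161) = √(0.00092524) = 0.03042.
z = (0.73639 − 0.74704)/0.03042 = -0.01065/0.03042 = -0.350.

z = -0.350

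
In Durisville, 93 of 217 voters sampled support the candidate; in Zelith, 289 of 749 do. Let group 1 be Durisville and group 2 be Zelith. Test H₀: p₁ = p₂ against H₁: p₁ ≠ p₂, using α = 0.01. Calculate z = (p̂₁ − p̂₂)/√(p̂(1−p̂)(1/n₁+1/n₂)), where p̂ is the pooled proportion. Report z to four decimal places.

z = 1.1334

p̂₁ = 93/217 = 0.428571, p̂₂ = 289/749 = 0.385848.
Pooled p̂ = (93+289)/(217+749) = 382/966 = 0.395445.
SE = √(0.239068 × 0.00594341) = 0.037695.
z = (0.428571 − 0.385848)/0.037695 = 0.042723/0.037695 = 1.1334.
Two-sided p-value ≈ 2·Φ(−1.133) = 0.2570. With α = 0.01, fail to reject H₀.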